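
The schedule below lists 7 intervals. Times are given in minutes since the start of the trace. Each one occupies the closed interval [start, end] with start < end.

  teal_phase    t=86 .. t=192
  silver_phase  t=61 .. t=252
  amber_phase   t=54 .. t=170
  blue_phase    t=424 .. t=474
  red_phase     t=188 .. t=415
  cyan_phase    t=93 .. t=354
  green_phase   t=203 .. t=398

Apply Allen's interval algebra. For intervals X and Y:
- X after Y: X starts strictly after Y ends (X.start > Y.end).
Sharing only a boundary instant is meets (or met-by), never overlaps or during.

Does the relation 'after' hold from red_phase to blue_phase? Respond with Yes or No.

No

red_phase = [t=188, t=415], blue_phase = [t=424, t=474].
Actual relation of red_phase to blue_phase: before.
Asked whether 'after' holds → No.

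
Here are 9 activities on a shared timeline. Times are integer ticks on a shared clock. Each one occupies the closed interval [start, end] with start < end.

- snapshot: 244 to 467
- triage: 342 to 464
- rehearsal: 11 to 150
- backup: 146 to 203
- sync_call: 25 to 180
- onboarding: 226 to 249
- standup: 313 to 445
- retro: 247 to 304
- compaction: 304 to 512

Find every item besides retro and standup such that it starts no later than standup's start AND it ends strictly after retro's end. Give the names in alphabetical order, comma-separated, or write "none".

compaction, snapshot

Conditions: its start is no later than standup's start (X.start <= 313) AND its end is strictly after retro's end (X.end > 304).
backup: start 146 <= 313? ✓; end 203 > 304? ✗ → no.
compaction: start 304 <= 313? ✓; end 512 > 304? ✓ → yes.
onboarding: start 226 <= 313? ✓; end 249 > 304? ✗ → no.
rehearsal: start 11 <= 313? ✓; end 150 > 304? ✗ → no.
snapshot: start 244 <= 313? ✓; end 467 > 304? ✓ → yes.
sync_call: start 25 <= 313? ✓; end 180 > 304? ✗ → no.
triage: start 342 <= 313? ✗; end 464 > 304? ✓ → no.
Result: compaction, snapshot.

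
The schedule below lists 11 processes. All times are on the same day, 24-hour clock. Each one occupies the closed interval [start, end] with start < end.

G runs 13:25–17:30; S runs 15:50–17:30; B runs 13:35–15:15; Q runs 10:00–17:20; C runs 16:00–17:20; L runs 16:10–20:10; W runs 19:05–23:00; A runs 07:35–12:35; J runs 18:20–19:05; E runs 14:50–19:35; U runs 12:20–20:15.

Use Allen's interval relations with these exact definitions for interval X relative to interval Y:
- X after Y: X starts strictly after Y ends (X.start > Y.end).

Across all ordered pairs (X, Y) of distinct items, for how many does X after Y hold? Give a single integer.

21

Checking all 110 ordered pairs for relation 'after'; matching pairs in alphabetical order:
(B, A): B after A ✓
(C, A): C after A ✓
(C, B): C after B ✓
(E, A): E after A ✓
(G, A): G after A ✓
(J, A): J after A ✓
(J, B): J after B ✓
(J, C): J after C ✓
(J, G): J after G ✓
(J, Q): J after Q ✓
(J, S): J after S ✓
(L, A): L after A ✓
(L, B): L after B ✓
(S, A): S after A ✓
(S, B): S after B ✓
(W, A): W after A ✓
(W, B): W after B ✓
(W, C): W after C ✓
(W, G): W after G ✓
(W, Q): W after Q ✓
(W, S): W after S ✓
Count: 21.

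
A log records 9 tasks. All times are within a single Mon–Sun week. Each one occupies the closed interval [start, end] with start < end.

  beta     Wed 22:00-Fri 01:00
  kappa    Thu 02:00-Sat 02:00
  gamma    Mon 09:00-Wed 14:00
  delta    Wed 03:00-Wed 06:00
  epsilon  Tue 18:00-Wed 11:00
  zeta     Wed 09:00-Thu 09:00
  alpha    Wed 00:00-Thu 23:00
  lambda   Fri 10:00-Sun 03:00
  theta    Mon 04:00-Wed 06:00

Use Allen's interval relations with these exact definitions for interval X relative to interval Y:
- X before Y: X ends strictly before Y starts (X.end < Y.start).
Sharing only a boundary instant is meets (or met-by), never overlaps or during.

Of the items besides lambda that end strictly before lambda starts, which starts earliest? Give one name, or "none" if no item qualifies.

Target lambda = [Fri 10:00, Sun 03:00].
alpha [Wed 00:00, Thu 23:00] → before → candidate.
beta [Wed 22:00, Fri 01:00] → before → candidate.
delta [Wed 03:00, Wed 06:00] → before → candidate.
epsilon [Tue 18:00, Wed 11:00] → before → candidate.
gamma [Mon 09:00, Wed 14:00] → before → candidate.
kappa [Thu 02:00, Sat 02:00] → overlaps → excluded.
theta [Mon 04:00, Wed 06:00] → before → candidate.
zeta [Wed 09:00, Thu 09:00] → before → candidate.
Among candidates, earliest start is Mon 04:00 → theta.

theta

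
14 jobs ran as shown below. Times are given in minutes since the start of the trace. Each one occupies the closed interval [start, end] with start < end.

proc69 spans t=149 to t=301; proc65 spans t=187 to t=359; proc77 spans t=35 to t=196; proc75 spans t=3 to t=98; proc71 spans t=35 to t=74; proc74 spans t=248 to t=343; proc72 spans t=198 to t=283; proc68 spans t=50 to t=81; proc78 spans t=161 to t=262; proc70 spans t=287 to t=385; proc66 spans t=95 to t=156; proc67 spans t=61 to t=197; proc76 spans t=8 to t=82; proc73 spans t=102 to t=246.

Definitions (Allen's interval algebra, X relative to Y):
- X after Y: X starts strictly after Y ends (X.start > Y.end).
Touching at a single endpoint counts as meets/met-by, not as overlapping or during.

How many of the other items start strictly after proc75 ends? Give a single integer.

Target proc75 = [t=3, t=98].
proc65 [t=187, t=359] → after → counts.
proc66 [t=95, t=156] → overlapped-by → no.
proc67 [t=61, t=197] → overlapped-by → no.
proc68 [t=50, t=81] → during → no.
proc69 [t=149, t=301] → after → counts.
proc70 [t=287, t=385] → after → counts.
proc71 [t=35, t=74] → during → no.
proc72 [t=198, t=283] → after → counts.
proc73 [t=102, t=246] → after → counts.
proc74 [t=248, t=343] → after → counts.
proc76 [t=8, t=82] → during → no.
proc77 [t=35, t=196] → overlapped-by → no.
proc78 [t=161, t=262] → after → counts.
Total: 7.

7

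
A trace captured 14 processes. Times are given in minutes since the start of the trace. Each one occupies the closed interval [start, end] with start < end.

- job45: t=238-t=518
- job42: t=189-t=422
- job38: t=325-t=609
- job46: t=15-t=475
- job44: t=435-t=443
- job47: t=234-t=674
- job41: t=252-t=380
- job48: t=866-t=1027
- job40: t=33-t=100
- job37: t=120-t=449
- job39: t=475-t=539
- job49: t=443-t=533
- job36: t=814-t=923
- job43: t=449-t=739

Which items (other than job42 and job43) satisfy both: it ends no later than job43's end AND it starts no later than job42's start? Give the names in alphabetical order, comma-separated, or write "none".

Conditions: its end is no later than job43's end (X.end <= t=739) AND its start is no later than job42's start (X.start <= t=189).
job36: end t=923 <= t=739? ✗; start t=814 <= t=189? ✗ → no.
job37: end t=449 <= t=739? ✓; start t=120 <= t=189? ✓ → yes.
job38: end t=609 <= t=739? ✓; start t=325 <= t=189? ✗ → no.
job39: end t=539 <= t=739? ✓; start t=475 <= t=189? ✗ → no.
job40: end t=100 <= t=739? ✓; start t=33 <= t=189? ✓ → yes.
job41: end t=380 <= t=739? ✓; start t=252 <= t=189? ✗ → no.
job44: end t=443 <= t=739? ✓; start t=435 <= t=189? ✗ → no.
job45: end t=518 <= t=739? ✓; start t=238 <= t=189? ✗ → no.
job46: end t=475 <= t=739? ✓; start t=15 <= t=189? ✓ → yes.
job47: end t=674 <= t=739? ✓; start t=234 <= t=189? ✗ → no.
job48: end t=1027 <= t=739? ✗; start t=866 <= t=189? ✗ → no.
job49: end t=533 <= t=739? ✓; start t=443 <= t=189? ✗ → no.
Result: job37, job40, job46.

job37, job40, job46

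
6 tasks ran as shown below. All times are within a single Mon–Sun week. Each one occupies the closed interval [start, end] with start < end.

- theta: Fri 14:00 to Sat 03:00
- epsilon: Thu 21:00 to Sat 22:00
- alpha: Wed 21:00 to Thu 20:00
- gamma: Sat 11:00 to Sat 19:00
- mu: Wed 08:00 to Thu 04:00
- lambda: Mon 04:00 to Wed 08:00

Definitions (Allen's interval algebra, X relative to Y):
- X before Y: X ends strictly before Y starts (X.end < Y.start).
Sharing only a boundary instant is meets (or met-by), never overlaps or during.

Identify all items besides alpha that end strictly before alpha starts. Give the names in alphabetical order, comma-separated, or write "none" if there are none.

Target alpha = [Wed 21:00, Thu 20:00].
epsilon [Thu 21:00, Sat 22:00] → after → no.
gamma [Sat 11:00, Sat 19:00] → after → no.
lambda [Mon 04:00, Wed 08:00] → before → yes.
mu [Wed 08:00, Thu 04:00] → overlaps → no.
theta [Fri 14:00, Sat 03:00] → after → no.
Result: lambda.

lambda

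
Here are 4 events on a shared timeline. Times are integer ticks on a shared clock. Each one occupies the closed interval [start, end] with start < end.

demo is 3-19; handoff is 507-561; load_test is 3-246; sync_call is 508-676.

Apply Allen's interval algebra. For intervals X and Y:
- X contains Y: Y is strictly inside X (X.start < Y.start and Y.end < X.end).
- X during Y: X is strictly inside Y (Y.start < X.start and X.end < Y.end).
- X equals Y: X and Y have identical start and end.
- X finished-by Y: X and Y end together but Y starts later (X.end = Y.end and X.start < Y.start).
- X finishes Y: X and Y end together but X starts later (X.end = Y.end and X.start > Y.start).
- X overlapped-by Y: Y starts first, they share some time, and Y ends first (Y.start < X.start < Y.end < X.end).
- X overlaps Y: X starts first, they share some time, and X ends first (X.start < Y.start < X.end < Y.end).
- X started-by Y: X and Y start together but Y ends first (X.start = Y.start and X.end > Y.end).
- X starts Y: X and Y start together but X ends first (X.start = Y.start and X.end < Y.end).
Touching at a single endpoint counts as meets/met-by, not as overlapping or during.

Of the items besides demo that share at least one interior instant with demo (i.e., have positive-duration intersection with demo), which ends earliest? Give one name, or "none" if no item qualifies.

Target demo = [3, 19].
handoff [507, 561] → after → excluded.
load_test [3, 246] → started-by → candidate.
sync_call [508, 676] → after → excluded.
Among candidates, earliest end is 246 → load_test.

load_test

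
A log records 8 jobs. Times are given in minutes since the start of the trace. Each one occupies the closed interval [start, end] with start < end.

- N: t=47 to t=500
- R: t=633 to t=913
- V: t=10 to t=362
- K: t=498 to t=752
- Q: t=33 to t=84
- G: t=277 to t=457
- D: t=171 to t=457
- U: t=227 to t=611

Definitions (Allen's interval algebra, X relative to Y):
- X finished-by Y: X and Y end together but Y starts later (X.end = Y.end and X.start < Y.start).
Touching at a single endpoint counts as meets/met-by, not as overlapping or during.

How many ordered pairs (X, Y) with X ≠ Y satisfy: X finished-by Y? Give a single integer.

1

Checking all 56 ordered pairs for relation 'finished-by'; matching pairs in alphabetical order:
(D, G): D finished-by G ✓
Count: 1.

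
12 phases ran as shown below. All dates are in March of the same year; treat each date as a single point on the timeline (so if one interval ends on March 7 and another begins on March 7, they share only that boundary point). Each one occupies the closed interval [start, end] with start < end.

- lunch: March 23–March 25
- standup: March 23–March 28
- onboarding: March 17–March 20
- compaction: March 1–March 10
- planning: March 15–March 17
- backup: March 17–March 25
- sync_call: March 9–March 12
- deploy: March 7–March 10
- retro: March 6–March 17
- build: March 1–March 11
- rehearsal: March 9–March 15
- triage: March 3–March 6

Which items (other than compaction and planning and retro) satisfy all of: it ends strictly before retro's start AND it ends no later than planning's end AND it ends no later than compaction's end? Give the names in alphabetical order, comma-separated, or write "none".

none

Conditions: its end is strictly before retro's start (X.end < March 6) AND its end is no later than planning's end (X.end <= March 17) AND its end is no later than compaction's end (X.end <= March 10).
backup: end March 25 < March 6? ✗; end March 25 <= March 17? ✗; end March 25 <= March 10? ✗ → no.
build: end March 11 < March 6? ✗; end March 11 <= March 17? ✓; end March 11 <= March 10? ✗ → no.
deploy: end March 10 < March 6? ✗; end March 10 <= March 17? ✓; end March 10 <= March 10? ✓ → no.
lunch: end March 25 < March 6? ✗; end March 25 <= March 17? ✗; end March 25 <= March 10? ✗ → no.
onboarding: end March 20 < March 6? ✗; end March 20 <= March 17? ✗; end March 20 <= March 10? ✗ → no.
rehearsal: end March 15 < March 6? ✗; end March 15 <= March 17? ✓; end March 15 <= March 10? ✗ → no.
standup: end March 28 < March 6? ✗; end March 28 <= March 17? ✗; end March 28 <= March 10? ✗ → no.
sync_call: end March 12 < March 6? ✗; end March 12 <= March 17? ✓; end March 12 <= March 10? ✗ → no.
triage: end March 6 < March 6? ✗; end March 6 <= March 17? ✓; end March 6 <= March 10? ✓ → no.
Result: none.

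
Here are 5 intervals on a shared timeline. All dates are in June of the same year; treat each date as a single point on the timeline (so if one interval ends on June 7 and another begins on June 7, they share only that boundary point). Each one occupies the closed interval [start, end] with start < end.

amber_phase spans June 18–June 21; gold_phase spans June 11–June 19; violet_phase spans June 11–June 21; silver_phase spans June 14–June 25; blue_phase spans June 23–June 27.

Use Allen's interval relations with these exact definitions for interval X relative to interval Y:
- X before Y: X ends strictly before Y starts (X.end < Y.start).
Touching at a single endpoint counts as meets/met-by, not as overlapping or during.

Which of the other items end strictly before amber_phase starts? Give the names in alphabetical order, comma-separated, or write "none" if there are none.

Target amber_phase = [June 18, June 21].
blue_phase [June 23, June 27] → after → no.
gold_phase [June 11, June 19] → overlaps → no.
silver_phase [June 14, June 25] → contains → no.
violet_phase [June 11, June 21] → finished-by → no.
Result: none.

none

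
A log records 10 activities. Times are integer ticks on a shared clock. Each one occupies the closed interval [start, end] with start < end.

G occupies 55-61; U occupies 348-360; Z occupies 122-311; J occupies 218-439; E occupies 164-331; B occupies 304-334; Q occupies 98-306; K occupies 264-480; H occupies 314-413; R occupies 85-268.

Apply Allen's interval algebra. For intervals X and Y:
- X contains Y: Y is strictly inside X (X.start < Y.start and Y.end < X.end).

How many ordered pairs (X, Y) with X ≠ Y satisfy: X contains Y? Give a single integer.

7

Checking all 90 ordered pairs for relation 'contains'; matching pairs in alphabetical order:
(H, U): H contains U ✓
(J, B): J contains B ✓
(J, H): J contains H ✓
(J, U): J contains U ✓
(K, B): K contains B ✓
(K, H): K contains H ✓
(K, U): K contains U ✓
Count: 7.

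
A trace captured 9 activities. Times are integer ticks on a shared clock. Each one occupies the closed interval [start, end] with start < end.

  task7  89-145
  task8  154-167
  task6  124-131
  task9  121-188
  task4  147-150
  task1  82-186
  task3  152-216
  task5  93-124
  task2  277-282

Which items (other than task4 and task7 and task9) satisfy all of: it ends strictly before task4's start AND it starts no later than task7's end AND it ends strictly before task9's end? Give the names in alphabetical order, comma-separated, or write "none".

Conditions: its end is strictly before task4's start (X.end < 147) AND its start is no later than task7's end (X.start <= 145) AND its end is strictly before task9's end (X.end < 188).
task1: end 186 < 147? ✗; start 82 <= 145? ✓; end 186 < 188? ✓ → no.
task2: end 282 < 147? ✗; start 277 <= 145? ✗; end 282 < 188? ✗ → no.
task3: end 216 < 147? ✗; start 152 <= 145? ✗; end 216 < 188? ✗ → no.
task5: end 124 < 147? ✓; start 93 <= 145? ✓; end 124 < 188? ✓ → yes.
task6: end 131 < 147? ✓; start 124 <= 145? ✓; end 131 < 188? ✓ → yes.
task8: end 167 < 147? ✗; start 154 <= 145? ✗; end 167 < 188? ✓ → no.
Result: task5, task6.

task5, task6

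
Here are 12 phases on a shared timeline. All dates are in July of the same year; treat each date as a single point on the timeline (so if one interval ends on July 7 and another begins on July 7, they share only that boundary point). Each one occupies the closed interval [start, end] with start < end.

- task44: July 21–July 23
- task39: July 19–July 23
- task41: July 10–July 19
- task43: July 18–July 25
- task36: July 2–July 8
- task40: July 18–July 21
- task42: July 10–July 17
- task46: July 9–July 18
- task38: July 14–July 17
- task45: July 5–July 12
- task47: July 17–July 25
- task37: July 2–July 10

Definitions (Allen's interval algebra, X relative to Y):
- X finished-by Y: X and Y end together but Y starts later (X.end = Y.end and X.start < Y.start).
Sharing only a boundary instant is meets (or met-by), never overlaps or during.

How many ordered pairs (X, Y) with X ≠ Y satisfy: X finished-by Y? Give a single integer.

Checking all 132 ordered pairs for relation 'finished-by'; matching pairs in alphabetical order:
(task39, task44): task39 finished-by task44 ✓
(task42, task38): task42 finished-by task38 ✓
(task47, task43): task47 finished-by task43 ✓
Count: 3.

3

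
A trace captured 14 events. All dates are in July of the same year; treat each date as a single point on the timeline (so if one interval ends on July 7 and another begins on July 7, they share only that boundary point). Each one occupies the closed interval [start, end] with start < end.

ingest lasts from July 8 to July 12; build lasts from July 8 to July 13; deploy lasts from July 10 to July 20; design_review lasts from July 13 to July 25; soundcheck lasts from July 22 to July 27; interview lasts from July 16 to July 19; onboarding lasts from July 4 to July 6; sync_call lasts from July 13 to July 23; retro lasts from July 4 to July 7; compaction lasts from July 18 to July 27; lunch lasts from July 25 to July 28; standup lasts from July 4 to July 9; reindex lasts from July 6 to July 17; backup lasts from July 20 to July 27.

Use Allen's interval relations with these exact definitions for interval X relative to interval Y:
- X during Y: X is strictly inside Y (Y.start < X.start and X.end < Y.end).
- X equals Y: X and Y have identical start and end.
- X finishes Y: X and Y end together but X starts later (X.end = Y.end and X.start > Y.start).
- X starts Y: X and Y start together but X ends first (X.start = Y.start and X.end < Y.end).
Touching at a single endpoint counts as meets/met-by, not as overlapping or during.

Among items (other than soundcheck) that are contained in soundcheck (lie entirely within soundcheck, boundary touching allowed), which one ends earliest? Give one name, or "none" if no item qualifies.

none

Target soundcheck = [July 22, July 27].
backup [July 20, July 27] → finished-by → excluded.
build [July 8, July 13] → before → excluded.
compaction [July 18, July 27] → finished-by → excluded.
deploy [July 10, July 20] → before → excluded.
design_review [July 13, July 25] → overlaps → excluded.
ingest [July 8, July 12] → before → excluded.
interview [July 16, July 19] → before → excluded.
lunch [July 25, July 28] → overlapped-by → excluded.
onboarding [July 4, July 6] → before → excluded.
reindex [July 6, July 17] → before → excluded.
retro [July 4, July 7] → before → excluded.
standup [July 4, July 9] → before → excluded.
sync_call [July 13, July 23] → overlaps → excluded.
No candidates → none.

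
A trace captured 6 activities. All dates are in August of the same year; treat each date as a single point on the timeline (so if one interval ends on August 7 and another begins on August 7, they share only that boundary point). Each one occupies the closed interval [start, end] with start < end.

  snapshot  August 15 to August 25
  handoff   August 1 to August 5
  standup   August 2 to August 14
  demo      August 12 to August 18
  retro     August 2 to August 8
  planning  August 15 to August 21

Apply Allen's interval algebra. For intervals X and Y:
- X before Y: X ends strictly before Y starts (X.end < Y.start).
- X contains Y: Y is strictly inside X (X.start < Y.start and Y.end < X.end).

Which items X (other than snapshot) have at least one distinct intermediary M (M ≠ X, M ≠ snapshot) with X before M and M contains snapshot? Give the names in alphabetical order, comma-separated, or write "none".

none

Target snapshot = [August 15, August 25].
Intermediaries M with M contains snapshot: none.
Union: none.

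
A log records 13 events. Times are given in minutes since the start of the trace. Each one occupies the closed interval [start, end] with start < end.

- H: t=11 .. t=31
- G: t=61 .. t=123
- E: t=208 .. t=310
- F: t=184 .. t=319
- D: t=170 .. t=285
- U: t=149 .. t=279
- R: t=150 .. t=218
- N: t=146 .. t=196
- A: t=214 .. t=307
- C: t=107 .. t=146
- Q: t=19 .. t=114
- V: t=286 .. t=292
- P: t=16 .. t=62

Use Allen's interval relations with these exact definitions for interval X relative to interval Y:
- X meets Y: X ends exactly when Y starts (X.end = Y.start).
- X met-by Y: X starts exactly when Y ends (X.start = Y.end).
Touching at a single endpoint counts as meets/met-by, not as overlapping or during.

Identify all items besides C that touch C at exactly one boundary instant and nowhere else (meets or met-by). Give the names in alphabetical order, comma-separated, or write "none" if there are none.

N

Target C = [t=107, t=146].
A [t=214, t=307] → after → no.
D [t=170, t=285] → after → no.
E [t=208, t=310] → after → no.
F [t=184, t=319] → after → no.
G [t=61, t=123] → overlaps → no.
H [t=11, t=31] → before → no.
N [t=146, t=196] → met-by → yes.
P [t=16, t=62] → before → no.
Q [t=19, t=114] → overlaps → no.
R [t=150, t=218] → after → no.
U [t=149, t=279] → after → no.
V [t=286, t=292] → after → no.
Result: N.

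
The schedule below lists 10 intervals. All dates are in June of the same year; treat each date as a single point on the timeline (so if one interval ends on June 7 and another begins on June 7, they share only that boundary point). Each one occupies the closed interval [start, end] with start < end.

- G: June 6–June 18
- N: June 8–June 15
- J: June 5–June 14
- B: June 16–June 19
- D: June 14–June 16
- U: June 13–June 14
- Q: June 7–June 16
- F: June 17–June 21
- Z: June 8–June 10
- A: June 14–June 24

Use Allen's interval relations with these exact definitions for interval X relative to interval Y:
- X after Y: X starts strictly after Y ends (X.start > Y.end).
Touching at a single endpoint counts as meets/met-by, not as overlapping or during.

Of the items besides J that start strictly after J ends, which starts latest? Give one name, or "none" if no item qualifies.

Target J = [June 5, June 14].
A [June 14, June 24] → met-by → excluded.
B [June 16, June 19] → after → candidate.
D [June 14, June 16] → met-by → excluded.
F [June 17, June 21] → after → candidate.
G [June 6, June 18] → overlapped-by → excluded.
N [June 8, June 15] → overlapped-by → excluded.
Q [June 7, June 16] → overlapped-by → excluded.
U [June 13, June 14] → finishes → excluded.
Z [June 8, June 10] → during → excluded.
Among candidates, latest start is June 17 → F.

F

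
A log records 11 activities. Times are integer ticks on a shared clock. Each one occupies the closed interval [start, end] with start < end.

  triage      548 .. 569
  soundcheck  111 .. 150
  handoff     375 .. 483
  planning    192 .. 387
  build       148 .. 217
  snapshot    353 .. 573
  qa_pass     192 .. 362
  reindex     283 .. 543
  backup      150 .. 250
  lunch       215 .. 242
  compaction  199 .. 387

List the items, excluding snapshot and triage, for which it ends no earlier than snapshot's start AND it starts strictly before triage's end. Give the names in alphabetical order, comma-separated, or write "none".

compaction, handoff, planning, qa_pass, reindex

Conditions: its end is no earlier than snapshot's start (X.end >= 353) AND its start is strictly before triage's end (X.start < 569).
backup: end 250 >= 353? ✗; start 150 < 569? ✓ → no.
build: end 217 >= 353? ✗; start 148 < 569? ✓ → no.
compaction: end 387 >= 353? ✓; start 199 < 569? ✓ → yes.
handoff: end 483 >= 353? ✓; start 375 < 569? ✓ → yes.
lunch: end 242 >= 353? ✗; start 215 < 569? ✓ → no.
planning: end 387 >= 353? ✓; start 192 < 569? ✓ → yes.
qa_pass: end 362 >= 353? ✓; start 192 < 569? ✓ → yes.
reindex: end 543 >= 353? ✓; start 283 < 569? ✓ → yes.
soundcheck: end 150 >= 353? ✗; start 111 < 569? ✓ → no.
Result: compaction, handoff, planning, qa_pass, reindex.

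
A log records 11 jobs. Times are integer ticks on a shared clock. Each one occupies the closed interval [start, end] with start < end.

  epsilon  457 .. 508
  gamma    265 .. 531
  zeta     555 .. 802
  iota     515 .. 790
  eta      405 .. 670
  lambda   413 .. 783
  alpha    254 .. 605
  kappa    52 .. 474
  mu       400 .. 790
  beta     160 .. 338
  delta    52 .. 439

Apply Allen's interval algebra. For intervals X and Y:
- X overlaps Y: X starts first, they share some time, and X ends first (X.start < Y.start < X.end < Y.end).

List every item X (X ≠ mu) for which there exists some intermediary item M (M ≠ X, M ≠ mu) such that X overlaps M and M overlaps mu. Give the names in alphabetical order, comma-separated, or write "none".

beta, delta, kappa

Target mu = [400, 790].
Intermediaries M with M overlaps mu: alpha, delta, gamma, kappa.
Via alpha — items with X overlaps alpha: beta, delta, kappa.
Via delta — items with X overlaps delta: none.
Via gamma — items with X overlaps gamma: beta, delta, kappa.
Via kappa — items with X overlaps kappa: none.
Union: beta, delta, kappa.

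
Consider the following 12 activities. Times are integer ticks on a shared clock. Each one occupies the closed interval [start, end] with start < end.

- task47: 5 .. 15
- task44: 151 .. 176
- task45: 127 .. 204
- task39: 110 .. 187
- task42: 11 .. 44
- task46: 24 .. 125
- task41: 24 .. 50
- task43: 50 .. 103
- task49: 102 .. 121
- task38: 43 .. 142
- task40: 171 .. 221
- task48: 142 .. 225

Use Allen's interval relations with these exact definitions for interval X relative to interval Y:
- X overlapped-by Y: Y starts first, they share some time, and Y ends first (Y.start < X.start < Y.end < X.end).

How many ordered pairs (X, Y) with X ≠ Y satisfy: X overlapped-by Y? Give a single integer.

17

Checking all 132 ordered pairs for relation 'overlapped-by'; matching pairs in alphabetical order:
(task38, task41): task38 overlapped-by task41 ✓
(task38, task42): task38 overlapped-by task42 ✓
(task38, task46): task38 overlapped-by task46 ✓
(task39, task38): task39 overlapped-by task38 ✓
(task39, task46): task39 overlapped-by task46 ✓
(task39, task49): task39 overlapped-by task49 ✓
(task40, task39): task40 overlapped-by task39 ✓
(task40, task44): task40 overlapped-by task44 ✓
(task40, task45): task40 overlapped-by task45 ✓
(task41, task42): task41 overlapped-by task42 ✓
(task42, task47): task42 overlapped-by task47 ✓
(task45, task38): task45 overlapped-by task38 ✓
(task45, task39): task45 overlapped-by task39 ✓
(task46, task42): task46 overlapped-by task42 ✓
(task48, task39): task48 overlapped-by task39 ✓
(task48, task45): task48 overlapped-by task45 ✓
(task49, task43): task49 overlapped-by task43 ✓
Count: 17.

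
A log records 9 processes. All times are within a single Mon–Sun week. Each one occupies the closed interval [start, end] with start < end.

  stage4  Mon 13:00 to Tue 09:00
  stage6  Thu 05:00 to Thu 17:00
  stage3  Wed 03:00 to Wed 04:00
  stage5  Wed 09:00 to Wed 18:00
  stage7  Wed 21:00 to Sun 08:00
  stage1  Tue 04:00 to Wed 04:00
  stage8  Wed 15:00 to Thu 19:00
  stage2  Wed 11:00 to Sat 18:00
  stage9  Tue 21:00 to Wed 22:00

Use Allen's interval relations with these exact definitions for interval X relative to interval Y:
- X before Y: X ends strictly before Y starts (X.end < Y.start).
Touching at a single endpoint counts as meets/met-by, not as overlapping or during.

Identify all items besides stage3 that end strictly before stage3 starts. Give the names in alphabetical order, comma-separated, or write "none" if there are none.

Target stage3 = [Wed 03:00, Wed 04:00].
stage1 [Tue 04:00, Wed 04:00] → finished-by → no.
stage2 [Wed 11:00, Sat 18:00] → after → no.
stage4 [Mon 13:00, Tue 09:00] → before → yes.
stage5 [Wed 09:00, Wed 18:00] → after → no.
stage6 [Thu 05:00, Thu 17:00] → after → no.
stage7 [Wed 21:00, Sun 08:00] → after → no.
stage8 [Wed 15:00, Thu 19:00] → after → no.
stage9 [Tue 21:00, Wed 22:00] → contains → no.
Result: stage4.

stage4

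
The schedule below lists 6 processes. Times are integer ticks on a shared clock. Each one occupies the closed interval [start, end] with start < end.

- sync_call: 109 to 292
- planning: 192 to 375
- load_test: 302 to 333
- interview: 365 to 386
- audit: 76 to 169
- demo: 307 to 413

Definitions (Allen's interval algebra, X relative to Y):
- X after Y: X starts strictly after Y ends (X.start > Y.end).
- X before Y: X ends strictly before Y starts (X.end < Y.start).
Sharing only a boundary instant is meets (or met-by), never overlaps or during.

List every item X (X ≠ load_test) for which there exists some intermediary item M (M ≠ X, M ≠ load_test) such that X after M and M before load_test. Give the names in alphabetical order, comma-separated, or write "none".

demo, interview, planning

Target load_test = [302, 333].
Intermediaries M with M before load_test: audit, sync_call.
Via audit — items with X after audit: demo, interview, planning.
Via sync_call — items with X after sync_call: demo, interview.
Union: demo, interview, planning.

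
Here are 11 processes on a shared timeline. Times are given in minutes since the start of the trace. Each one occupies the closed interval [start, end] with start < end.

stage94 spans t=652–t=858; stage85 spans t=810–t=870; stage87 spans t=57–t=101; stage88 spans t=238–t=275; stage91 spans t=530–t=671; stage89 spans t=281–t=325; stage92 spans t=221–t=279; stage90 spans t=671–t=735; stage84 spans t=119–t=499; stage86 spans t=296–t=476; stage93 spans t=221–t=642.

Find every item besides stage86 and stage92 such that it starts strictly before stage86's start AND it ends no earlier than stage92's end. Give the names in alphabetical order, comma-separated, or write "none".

Conditions: its start is strictly before stage86's start (X.start < t=296) AND its end is no earlier than stage92's end (X.end >= t=279).
stage84: start t=119 < t=296? ✓; end t=499 >= t=279? ✓ → yes.
stage85: start t=810 < t=296? ✗; end t=870 >= t=279? ✓ → no.
stage87: start t=57 < t=296? ✓; end t=101 >= t=279? ✗ → no.
stage88: start t=238 < t=296? ✓; end t=275 >= t=279? ✗ → no.
stage89: start t=281 < t=296? ✓; end t=325 >= t=279? ✓ → yes.
stage90: start t=671 < t=296? ✗; end t=735 >= t=279? ✓ → no.
stage91: start t=530 < t=296? ✗; end t=671 >= t=279? ✓ → no.
stage93: start t=221 < t=296? ✓; end t=642 >= t=279? ✓ → yes.
stage94: start t=652 < t=296? ✗; end t=858 >= t=279? ✓ → no.
Result: stage84, stage89, stage93.

stage84, stage89, stage93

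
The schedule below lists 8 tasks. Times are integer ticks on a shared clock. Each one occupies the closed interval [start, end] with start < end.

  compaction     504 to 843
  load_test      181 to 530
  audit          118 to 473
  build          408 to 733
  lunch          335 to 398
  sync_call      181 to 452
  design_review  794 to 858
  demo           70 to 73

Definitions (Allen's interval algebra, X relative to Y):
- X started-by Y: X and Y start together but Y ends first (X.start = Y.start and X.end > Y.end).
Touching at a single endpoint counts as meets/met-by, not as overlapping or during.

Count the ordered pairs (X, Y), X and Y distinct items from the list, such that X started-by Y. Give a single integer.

1

Checking all 56 ordered pairs for relation 'started-by'; matching pairs in alphabetical order:
(load_test, sync_call): load_test started-by sync_call ✓
Count: 1.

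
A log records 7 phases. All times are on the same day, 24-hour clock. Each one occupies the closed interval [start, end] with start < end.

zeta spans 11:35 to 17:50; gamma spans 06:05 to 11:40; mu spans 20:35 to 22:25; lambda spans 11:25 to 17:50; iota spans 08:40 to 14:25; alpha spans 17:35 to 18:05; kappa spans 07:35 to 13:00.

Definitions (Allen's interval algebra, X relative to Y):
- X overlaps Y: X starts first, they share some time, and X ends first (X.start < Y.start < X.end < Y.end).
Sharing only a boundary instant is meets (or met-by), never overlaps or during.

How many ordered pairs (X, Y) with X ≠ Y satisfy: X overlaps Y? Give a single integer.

Checking all 42 ordered pairs for relation 'overlaps'; matching pairs in alphabetical order:
(gamma, iota): gamma overlaps iota ✓
(gamma, kappa): gamma overlaps kappa ✓
(gamma, lambda): gamma overlaps lambda ✓
(gamma, zeta): gamma overlaps zeta ✓
(iota, lambda): iota overlaps lambda ✓
(iota, zeta): iota overlaps zeta ✓
(kappa, iota): kappa overlaps iota ✓
(kappa, lambda): kappa overlaps lambda ✓
(kappa, zeta): kappa overlaps zeta ✓
(lambda, alpha): lambda overlaps alpha ✓
(zeta, alpha): zeta overlaps alpha ✓
Count: 11.

11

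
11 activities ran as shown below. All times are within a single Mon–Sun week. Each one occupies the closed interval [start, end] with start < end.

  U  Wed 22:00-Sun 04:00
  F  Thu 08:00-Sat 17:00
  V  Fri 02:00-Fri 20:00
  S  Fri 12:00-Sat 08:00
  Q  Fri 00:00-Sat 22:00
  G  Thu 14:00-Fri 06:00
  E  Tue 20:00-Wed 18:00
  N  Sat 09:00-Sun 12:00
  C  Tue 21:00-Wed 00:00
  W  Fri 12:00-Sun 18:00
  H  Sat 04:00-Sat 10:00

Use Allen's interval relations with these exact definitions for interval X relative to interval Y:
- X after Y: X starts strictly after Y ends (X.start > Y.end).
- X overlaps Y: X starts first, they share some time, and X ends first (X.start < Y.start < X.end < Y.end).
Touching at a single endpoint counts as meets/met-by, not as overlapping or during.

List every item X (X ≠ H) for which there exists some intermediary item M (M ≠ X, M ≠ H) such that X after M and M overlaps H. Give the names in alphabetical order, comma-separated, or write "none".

Target H = [Sat 04:00, Sat 10:00].
Intermediaries M with M overlaps H: S.
Via S — items with X after S: N.
Union: N.

N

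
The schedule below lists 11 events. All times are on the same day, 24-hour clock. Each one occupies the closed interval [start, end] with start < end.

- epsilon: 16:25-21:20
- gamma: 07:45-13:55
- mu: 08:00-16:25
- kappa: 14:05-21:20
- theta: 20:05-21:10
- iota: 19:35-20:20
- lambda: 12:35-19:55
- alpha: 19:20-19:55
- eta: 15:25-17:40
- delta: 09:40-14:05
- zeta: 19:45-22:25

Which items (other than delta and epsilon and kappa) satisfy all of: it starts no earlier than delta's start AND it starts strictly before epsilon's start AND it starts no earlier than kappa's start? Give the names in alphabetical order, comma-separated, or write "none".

eta

Conditions: its start is no earlier than delta's start (X.start >= 09:40) AND its start is strictly before epsilon's start (X.start < 16:25) AND its start is no earlier than kappa's start (X.start >= 14:05).
alpha: start 19:20 >= 09:40? ✓; start 19:20 < 16:25? ✗; start 19:20 >= 14:05? ✓ → no.
eta: start 15:25 >= 09:40? ✓; start 15:25 < 16:25? ✓; start 15:25 >= 14:05? ✓ → yes.
gamma: start 07:45 >= 09:40? ✗; start 07:45 < 16:25? ✓; start 07:45 >= 14:05? ✗ → no.
iota: start 19:35 >= 09:40? ✓; start 19:35 < 16:25? ✗; start 19:35 >= 14:05? ✓ → no.
lambda: start 12:35 >= 09:40? ✓; start 12:35 < 16:25? ✓; start 12:35 >= 14:05? ✗ → no.
mu: start 08:00 >= 09:40? ✗; start 08:00 < 16:25? ✓; start 08:00 >= 14:05? ✗ → no.
theta: start 20:05 >= 09:40? ✓; start 20:05 < 16:25? ✗; start 20:05 >= 14:05? ✓ → no.
zeta: start 19:45 >= 09:40? ✓; start 19:45 < 16:25? ✗; start 19:45 >= 14:05? ✓ → no.
Result: eta.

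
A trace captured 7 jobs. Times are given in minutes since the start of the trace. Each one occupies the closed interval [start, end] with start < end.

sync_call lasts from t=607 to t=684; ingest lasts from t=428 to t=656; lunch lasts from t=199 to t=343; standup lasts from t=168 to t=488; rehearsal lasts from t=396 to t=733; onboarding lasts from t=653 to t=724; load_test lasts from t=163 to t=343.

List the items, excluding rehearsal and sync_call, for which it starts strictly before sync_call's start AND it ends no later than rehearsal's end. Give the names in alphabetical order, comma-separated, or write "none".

Conditions: its start is strictly before sync_call's start (X.start < t=607) AND its end is no later than rehearsal's end (X.end <= t=733).
ingest: start t=428 < t=607? ✓; end t=656 <= t=733? ✓ → yes.
load_test: start t=163 < t=607? ✓; end t=343 <= t=733? ✓ → yes.
lunch: start t=199 < t=607? ✓; end t=343 <= t=733? ✓ → yes.
onboarding: start t=653 < t=607? ✗; end t=724 <= t=733? ✓ → no.
standup: start t=168 < t=607? ✓; end t=488 <= t=733? ✓ → yes.
Result: ingest, load_test, lunch, standup.

ingest, load_test, lunch, standup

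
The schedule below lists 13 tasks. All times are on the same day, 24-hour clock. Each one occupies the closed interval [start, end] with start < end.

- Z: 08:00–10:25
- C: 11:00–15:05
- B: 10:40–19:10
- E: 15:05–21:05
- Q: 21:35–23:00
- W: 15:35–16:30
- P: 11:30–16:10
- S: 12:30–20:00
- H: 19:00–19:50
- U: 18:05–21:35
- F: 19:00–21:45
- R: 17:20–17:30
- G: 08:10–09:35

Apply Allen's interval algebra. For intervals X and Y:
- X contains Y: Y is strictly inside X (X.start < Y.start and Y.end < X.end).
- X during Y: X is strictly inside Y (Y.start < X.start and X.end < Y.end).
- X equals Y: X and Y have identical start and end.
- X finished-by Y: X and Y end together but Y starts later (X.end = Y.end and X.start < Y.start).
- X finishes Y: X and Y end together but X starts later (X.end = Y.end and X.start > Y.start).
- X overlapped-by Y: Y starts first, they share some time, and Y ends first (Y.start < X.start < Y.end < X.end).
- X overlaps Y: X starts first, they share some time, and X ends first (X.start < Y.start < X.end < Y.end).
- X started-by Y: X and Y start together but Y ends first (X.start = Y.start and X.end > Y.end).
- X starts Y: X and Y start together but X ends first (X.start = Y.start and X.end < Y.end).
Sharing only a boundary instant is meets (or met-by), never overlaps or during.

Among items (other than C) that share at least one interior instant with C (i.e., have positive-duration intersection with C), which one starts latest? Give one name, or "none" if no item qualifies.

S

Target C = [11:00, 15:05].
B [10:40, 19:10] → contains → candidate.
E [15:05, 21:05] → met-by → excluded.
F [19:00, 21:45] → after → excluded.
G [08:10, 09:35] → before → excluded.
H [19:00, 19:50] → after → excluded.
P [11:30, 16:10] → overlapped-by → candidate.
Q [21:35, 23:00] → after → excluded.
R [17:20, 17:30] → after → excluded.
S [12:30, 20:00] → overlapped-by → candidate.
U [18:05, 21:35] → after → excluded.
W [15:35, 16:30] → after → excluded.
Z [08:00, 10:25] → before → excluded.
Among candidates, latest start is 12:30 → S.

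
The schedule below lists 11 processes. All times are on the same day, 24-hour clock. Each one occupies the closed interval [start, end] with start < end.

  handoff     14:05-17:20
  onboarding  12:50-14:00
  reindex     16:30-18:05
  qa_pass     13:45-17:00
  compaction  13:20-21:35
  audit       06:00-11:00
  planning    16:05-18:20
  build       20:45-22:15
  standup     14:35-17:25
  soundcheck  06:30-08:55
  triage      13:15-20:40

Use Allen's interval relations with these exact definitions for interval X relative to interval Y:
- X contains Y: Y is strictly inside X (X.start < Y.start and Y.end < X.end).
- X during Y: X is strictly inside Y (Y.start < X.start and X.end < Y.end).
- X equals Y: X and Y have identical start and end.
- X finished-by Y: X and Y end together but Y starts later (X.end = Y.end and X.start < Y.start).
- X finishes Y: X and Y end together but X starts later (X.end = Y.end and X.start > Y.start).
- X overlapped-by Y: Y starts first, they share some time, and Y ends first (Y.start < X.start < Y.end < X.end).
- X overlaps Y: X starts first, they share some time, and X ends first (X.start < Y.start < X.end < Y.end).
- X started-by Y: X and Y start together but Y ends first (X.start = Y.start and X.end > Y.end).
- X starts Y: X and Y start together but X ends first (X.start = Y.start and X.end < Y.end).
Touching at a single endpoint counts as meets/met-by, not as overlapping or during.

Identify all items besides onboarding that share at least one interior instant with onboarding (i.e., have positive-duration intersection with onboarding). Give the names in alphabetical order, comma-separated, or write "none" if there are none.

compaction, qa_pass, triage

Target onboarding = [12:50, 14:00].
audit [06:00, 11:00] → before → no.
build [20:45, 22:15] → after → no.
compaction [13:20, 21:35] → overlapped-by → yes.
handoff [14:05, 17:20] → after → no.
planning [16:05, 18:20] → after → no.
qa_pass [13:45, 17:00] → overlapped-by → yes.
reindex [16:30, 18:05] → after → no.
soundcheck [06:30, 08:55] → before → no.
standup [14:35, 17:25] → after → no.
triage [13:15, 20:40] → overlapped-by → yes.
Result: compaction, qa_pass, triage.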